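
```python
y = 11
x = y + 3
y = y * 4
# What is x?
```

Answer: 14

Derivation:
Trace (tracking x):
y = 11  # -> y = 11
x = y + 3  # -> x = 14
y = y * 4  # -> y = 44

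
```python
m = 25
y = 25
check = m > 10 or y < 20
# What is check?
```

Answer: True

Derivation:
Trace (tracking check):
m = 25  # -> m = 25
y = 25  # -> y = 25
check = m > 10 or y < 20  # -> check = True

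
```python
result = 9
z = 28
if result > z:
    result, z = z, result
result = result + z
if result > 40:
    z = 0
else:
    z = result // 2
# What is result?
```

Trace (tracking result):
result = 9  # -> result = 9
z = 28  # -> z = 28
if result > z:  # condition is False
result = result + z  # -> result = 37
if result > 40:  # condition is False
else:
    z = result // 2  # -> z = 18

Answer: 37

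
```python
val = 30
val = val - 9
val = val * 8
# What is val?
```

Trace (tracking val):
val = 30  # -> val = 30
val = val - 9  # -> val = 21
val = val * 8  # -> val = 168

Answer: 168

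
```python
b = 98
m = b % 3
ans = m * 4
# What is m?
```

Answer: 2

Derivation:
Trace (tracking m):
b = 98  # -> b = 98
m = b % 3  # -> m = 2
ans = m * 4  # -> ans = 8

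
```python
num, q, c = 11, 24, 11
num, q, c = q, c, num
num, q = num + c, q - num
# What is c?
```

Answer: 11

Derivation:
Trace (tracking c):
num, q, c = (11, 24, 11)  # -> num = 11, q = 24, c = 11
num, q, c = (q, c, num)  # -> num = 24, q = 11, c = 11
num, q = (num + c, q - num)  # -> num = 35, q = -13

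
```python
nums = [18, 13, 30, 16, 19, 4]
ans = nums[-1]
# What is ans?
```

Trace (tracking ans):
nums = [18, 13, 30, 16, 19, 4]  # -> nums = [18, 13, 30, 16, 19, 4]
ans = nums[-1]  # -> ans = 4

Answer: 4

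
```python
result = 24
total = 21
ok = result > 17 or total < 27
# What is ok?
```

Trace (tracking ok):
result = 24  # -> result = 24
total = 21  # -> total = 21
ok = result > 17 or total < 27  # -> ok = True

Answer: True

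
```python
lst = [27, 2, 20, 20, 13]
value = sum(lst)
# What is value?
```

Trace (tracking value):
lst = [27, 2, 20, 20, 13]  # -> lst = [27, 2, 20, 20, 13]
value = sum(lst)  # -> value = 82

Answer: 82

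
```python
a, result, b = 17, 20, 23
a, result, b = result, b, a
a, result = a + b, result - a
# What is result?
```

Trace (tracking result):
a, result, b = (17, 20, 23)  # -> a = 17, result = 20, b = 23
a, result, b = (result, b, a)  # -> a = 20, result = 23, b = 17
a, result = (a + b, result - a)  # -> a = 37, result = 3

Answer: 3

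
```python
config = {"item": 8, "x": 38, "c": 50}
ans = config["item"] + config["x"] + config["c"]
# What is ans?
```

Answer: 96

Derivation:
Trace (tracking ans):
config = {'item': 8, 'x': 38, 'c': 50}  # -> config = {'item': 8, 'x': 38, 'c': 50}
ans = config['item'] + config['x'] + config['c']  # -> ans = 96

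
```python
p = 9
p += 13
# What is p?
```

Answer: 22

Derivation:
Trace (tracking p):
p = 9  # -> p = 9
p += 13  # -> p = 22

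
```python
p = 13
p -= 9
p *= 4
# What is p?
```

Answer: 16

Derivation:
Trace (tracking p):
p = 13  # -> p = 13
p -= 9  # -> p = 4
p *= 4  # -> p = 16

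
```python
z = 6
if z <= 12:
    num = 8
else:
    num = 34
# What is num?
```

Trace (tracking num):
z = 6  # -> z = 6
if z <= 12:  # condition is True
    num = 8  # -> num = 8

Answer: 8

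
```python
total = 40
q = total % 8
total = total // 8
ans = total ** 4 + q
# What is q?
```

Answer: 0

Derivation:
Trace (tracking q):
total = 40  # -> total = 40
q = total % 8  # -> q = 0
total = total // 8  # -> total = 5
ans = total ** 4 + q  # -> ans = 625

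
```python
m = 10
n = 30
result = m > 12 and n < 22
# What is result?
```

Trace (tracking result):
m = 10  # -> m = 10
n = 30  # -> n = 30
result = m > 12 and n < 22  # -> result = False

Answer: False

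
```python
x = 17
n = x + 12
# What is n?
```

Trace (tracking n):
x = 17  # -> x = 17
n = x + 12  # -> n = 29

Answer: 29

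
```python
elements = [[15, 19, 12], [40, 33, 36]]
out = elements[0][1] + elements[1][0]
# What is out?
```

Trace (tracking out):
elements = [[15, 19, 12], [40, 33, 36]]  # -> elements = [[15, 19, 12], [40, 33, 36]]
out = elements[0][1] + elements[1][0]  # -> out = 59

Answer: 59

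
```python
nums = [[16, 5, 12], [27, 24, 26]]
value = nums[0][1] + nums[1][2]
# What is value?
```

Answer: 31

Derivation:
Trace (tracking value):
nums = [[16, 5, 12], [27, 24, 26]]  # -> nums = [[16, 5, 12], [27, 24, 26]]
value = nums[0][1] + nums[1][2]  # -> value = 31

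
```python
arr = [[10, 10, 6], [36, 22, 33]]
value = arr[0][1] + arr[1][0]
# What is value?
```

Trace (tracking value):
arr = [[10, 10, 6], [36, 22, 33]]  # -> arr = [[10, 10, 6], [36, 22, 33]]
value = arr[0][1] + arr[1][0]  # -> value = 46

Answer: 46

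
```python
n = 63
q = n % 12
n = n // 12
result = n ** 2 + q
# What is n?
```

Answer: 5

Derivation:
Trace (tracking n):
n = 63  # -> n = 63
q = n % 12  # -> q = 3
n = n // 12  # -> n = 5
result = n ** 2 + q  # -> result = 28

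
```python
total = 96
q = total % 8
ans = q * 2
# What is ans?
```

Answer: 0

Derivation:
Trace (tracking ans):
total = 96  # -> total = 96
q = total % 8  # -> q = 0
ans = q * 2  # -> ans = 0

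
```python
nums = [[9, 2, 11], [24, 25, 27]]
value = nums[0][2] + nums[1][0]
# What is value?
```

Answer: 35

Derivation:
Trace (tracking value):
nums = [[9, 2, 11], [24, 25, 27]]  # -> nums = [[9, 2, 11], [24, 25, 27]]
value = nums[0][2] + nums[1][0]  # -> value = 35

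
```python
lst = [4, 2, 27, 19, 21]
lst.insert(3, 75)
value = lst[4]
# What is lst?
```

Trace (tracking lst):
lst = [4, 2, 27, 19, 21]  # -> lst = [4, 2, 27, 19, 21]
lst.insert(3, 75)  # -> lst = [4, 2, 27, 75, 19, 21]
value = lst[4]  # -> value = 19

Answer: [4, 2, 27, 75, 19, 21]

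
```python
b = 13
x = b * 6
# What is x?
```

Answer: 78

Derivation:
Trace (tracking x):
b = 13  # -> b = 13
x = b * 6  # -> x = 78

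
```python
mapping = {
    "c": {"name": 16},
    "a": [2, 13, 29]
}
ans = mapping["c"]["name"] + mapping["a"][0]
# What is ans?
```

Trace (tracking ans):
mapping = {'c': {'name': 16}, 'a': [2, 13, 29]}  # -> mapping = {'c': {'name': 16}, 'a': [2, 13, 29]}
ans = mapping['c']['name'] + mapping['a'][0]  # -> ans = 18

Answer: 18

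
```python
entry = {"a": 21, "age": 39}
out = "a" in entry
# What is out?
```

Answer: True

Derivation:
Trace (tracking out):
entry = {'a': 21, 'age': 39}  # -> entry = {'a': 21, 'age': 39}
out = 'a' in entry  # -> out = True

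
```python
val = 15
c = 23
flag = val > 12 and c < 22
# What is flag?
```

Trace (tracking flag):
val = 15  # -> val = 15
c = 23  # -> c = 23
flag = val > 12 and c < 22  # -> flag = False

Answer: False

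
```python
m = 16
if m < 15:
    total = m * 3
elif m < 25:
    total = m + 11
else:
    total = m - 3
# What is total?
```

Trace (tracking total):
m = 16  # -> m = 16
if m < 15:  # condition is False
elif m < 25:  # condition is True
    total = m + 11  # -> total = 27

Answer: 27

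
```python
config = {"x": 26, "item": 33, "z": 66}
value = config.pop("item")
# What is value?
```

Trace (tracking value):
config = {'x': 26, 'item': 33, 'z': 66}  # -> config = {'x': 26, 'item': 33, 'z': 66}
value = config.pop('item')  # -> value = 33

Answer: 33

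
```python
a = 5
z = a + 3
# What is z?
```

Answer: 8

Derivation:
Trace (tracking z):
a = 5  # -> a = 5
z = a + 3  # -> z = 8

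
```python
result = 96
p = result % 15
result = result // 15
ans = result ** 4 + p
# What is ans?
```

Trace (tracking ans):
result = 96  # -> result = 96
p = result % 15  # -> p = 6
result = result // 15  # -> result = 6
ans = result ** 4 + p  # -> ans = 1302

Answer: 1302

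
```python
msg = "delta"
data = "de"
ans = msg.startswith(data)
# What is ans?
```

Trace (tracking ans):
msg = 'delta'  # -> msg = 'delta'
data = 'de'  # -> data = 'de'
ans = msg.startswith(data)  # -> ans = True

Answer: True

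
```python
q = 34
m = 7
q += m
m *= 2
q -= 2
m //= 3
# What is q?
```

Trace (tracking q):
q = 34  # -> q = 34
m = 7  # -> m = 7
q += m  # -> q = 41
m *= 2  # -> m = 14
q -= 2  # -> q = 39
m //= 3  # -> m = 4

Answer: 39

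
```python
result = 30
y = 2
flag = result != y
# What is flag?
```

Answer: True

Derivation:
Trace (tracking flag):
result = 30  # -> result = 30
y = 2  # -> y = 2
flag = result != y  # -> flag = True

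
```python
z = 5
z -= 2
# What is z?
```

Trace (tracking z):
z = 5  # -> z = 5
z -= 2  # -> z = 3

Answer: 3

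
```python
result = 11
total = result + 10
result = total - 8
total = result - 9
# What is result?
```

Trace (tracking result):
result = 11  # -> result = 11
total = result + 10  # -> total = 21
result = total - 8  # -> result = 13
total = result - 9  # -> total = 4

Answer: 13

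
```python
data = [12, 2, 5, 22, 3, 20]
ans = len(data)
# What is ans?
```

Trace (tracking ans):
data = [12, 2, 5, 22, 3, 20]  # -> data = [12, 2, 5, 22, 3, 20]
ans = len(data)  # -> ans = 6

Answer: 6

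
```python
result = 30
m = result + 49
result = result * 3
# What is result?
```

Trace (tracking result):
result = 30  # -> result = 30
m = result + 49  # -> m = 79
result = result * 3  # -> result = 90

Answer: 90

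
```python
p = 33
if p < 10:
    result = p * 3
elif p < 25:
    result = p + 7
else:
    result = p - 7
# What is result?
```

Trace (tracking result):
p = 33  # -> p = 33
if p < 10:  # condition is False
elif p < 25:  # condition is False
else:
    result = p - 7  # -> result = 26

Answer: 26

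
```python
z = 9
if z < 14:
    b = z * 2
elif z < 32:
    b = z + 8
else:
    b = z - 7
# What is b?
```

Trace (tracking b):
z = 9  # -> z = 9
if z < 14:  # condition is True
    b = z * 2  # -> b = 18

Answer: 18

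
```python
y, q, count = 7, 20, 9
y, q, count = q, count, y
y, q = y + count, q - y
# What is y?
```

Answer: 27

Derivation:
Trace (tracking y):
y, q, count = (7, 20, 9)  # -> y = 7, q = 20, count = 9
y, q, count = (q, count, y)  # -> y = 20, q = 9, count = 7
y, q = (y + count, q - y)  # -> y = 27, q = -11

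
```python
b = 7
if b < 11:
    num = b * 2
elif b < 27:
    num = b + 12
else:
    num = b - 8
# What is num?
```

Answer: 14

Derivation:
Trace (tracking num):
b = 7  # -> b = 7
if b < 11:  # condition is True
    num = b * 2  # -> num = 14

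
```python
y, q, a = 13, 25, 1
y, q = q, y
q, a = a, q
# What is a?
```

Trace (tracking a):
y, q, a = (13, 25, 1)  # -> y = 13, q = 25, a = 1
y, q = (q, y)  # -> y = 25, q = 13
q, a = (a, q)  # -> q = 1, a = 13

Answer: 13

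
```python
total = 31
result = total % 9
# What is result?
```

Answer: 4

Derivation:
Trace (tracking result):
total = 31  # -> total = 31
result = total % 9  # -> result = 4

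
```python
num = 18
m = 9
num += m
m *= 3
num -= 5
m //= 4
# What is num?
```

Answer: 22

Derivation:
Trace (tracking num):
num = 18  # -> num = 18
m = 9  # -> m = 9
num += m  # -> num = 27
m *= 3  # -> m = 27
num -= 5  # -> num = 22
m //= 4  # -> m = 6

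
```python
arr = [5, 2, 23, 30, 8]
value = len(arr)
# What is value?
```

Answer: 5

Derivation:
Trace (tracking value):
arr = [5, 2, 23, 30, 8]  # -> arr = [5, 2, 23, 30, 8]
value = len(arr)  # -> value = 5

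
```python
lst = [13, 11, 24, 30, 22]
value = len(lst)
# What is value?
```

Trace (tracking value):
lst = [13, 11, 24, 30, 22]  # -> lst = [13, 11, 24, 30, 22]
value = len(lst)  # -> value = 5

Answer: 5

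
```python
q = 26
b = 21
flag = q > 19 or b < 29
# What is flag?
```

Trace (tracking flag):
q = 26  # -> q = 26
b = 21  # -> b = 21
flag = q > 19 or b < 29  # -> flag = True

Answer: True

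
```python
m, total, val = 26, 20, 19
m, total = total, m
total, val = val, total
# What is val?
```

Trace (tracking val):
m, total, val = (26, 20, 19)  # -> m = 26, total = 20, val = 19
m, total = (total, m)  # -> m = 20, total = 26
total, val = (val, total)  # -> total = 19, val = 26

Answer: 26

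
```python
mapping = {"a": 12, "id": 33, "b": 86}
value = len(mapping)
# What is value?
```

Answer: 3

Derivation:
Trace (tracking value):
mapping = {'a': 12, 'id': 33, 'b': 86}  # -> mapping = {'a': 12, 'id': 33, 'b': 86}
value = len(mapping)  # -> value = 3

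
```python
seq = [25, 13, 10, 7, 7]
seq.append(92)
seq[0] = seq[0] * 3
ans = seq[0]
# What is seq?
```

Answer: [75, 13, 10, 7, 7, 92]

Derivation:
Trace (tracking seq):
seq = [25, 13, 10, 7, 7]  # -> seq = [25, 13, 10, 7, 7]
seq.append(92)  # -> seq = [25, 13, 10, 7, 7, 92]
seq[0] = seq[0] * 3  # -> seq = [75, 13, 10, 7, 7, 92]
ans = seq[0]  # -> ans = 75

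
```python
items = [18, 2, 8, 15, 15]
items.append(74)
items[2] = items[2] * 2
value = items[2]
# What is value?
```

Answer: 16

Derivation:
Trace (tracking value):
items = [18, 2, 8, 15, 15]  # -> items = [18, 2, 8, 15, 15]
items.append(74)  # -> items = [18, 2, 8, 15, 15, 74]
items[2] = items[2] * 2  # -> items = [18, 2, 16, 15, 15, 74]
value = items[2]  # -> value = 16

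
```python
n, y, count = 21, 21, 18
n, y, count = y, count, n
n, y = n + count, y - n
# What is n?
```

Trace (tracking n):
n, y, count = (21, 21, 18)  # -> n = 21, y = 21, count = 18
n, y, count = (y, count, n)  # -> n = 21, y = 18, count = 21
n, y = (n + count, y - n)  # -> n = 42, y = -3

Answer: 42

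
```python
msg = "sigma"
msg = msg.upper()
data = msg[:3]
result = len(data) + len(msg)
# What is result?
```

Trace (tracking result):
msg = 'sigma'  # -> msg = 'sigma'
msg = msg.upper()  # -> msg = 'SIGMA'
data = msg[:3]  # -> data = 'SIG'
result = len(data) + len(msg)  # -> result = 8

Answer: 8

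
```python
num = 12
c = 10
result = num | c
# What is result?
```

Trace (tracking result):
num = 12  # -> num = 12
c = 10  # -> c = 10
result = num | c  # -> result = 14

Answer: 14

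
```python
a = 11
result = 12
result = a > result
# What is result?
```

Answer: False

Derivation:
Trace (tracking result):
a = 11  # -> a = 11
result = 12  # -> result = 12
result = a > result  # -> result = False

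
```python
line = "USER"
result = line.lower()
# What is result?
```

Answer: 'user'

Derivation:
Trace (tracking result):
line = 'USER'  # -> line = 'USER'
result = line.lower()  # -> result = 'user'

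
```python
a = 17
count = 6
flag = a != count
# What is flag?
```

Trace (tracking flag):
a = 17  # -> a = 17
count = 6  # -> count = 6
flag = a != count  # -> flag = True

Answer: True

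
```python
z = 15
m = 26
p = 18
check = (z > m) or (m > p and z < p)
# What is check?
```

Trace (tracking check):
z = 15  # -> z = 15
m = 26  # -> m = 26
p = 18  # -> p = 18
check = z > m or (m > p and z < p)  # -> check = True

Answer: True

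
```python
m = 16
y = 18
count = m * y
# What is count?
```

Answer: 288

Derivation:
Trace (tracking count):
m = 16  # -> m = 16
y = 18  # -> y = 18
count = m * y  # -> count = 288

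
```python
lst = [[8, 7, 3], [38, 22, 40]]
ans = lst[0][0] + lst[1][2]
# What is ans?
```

Trace (tracking ans):
lst = [[8, 7, 3], [38, 22, 40]]  # -> lst = [[8, 7, 3], [38, 22, 40]]
ans = lst[0][0] + lst[1][2]  # -> ans = 48

Answer: 48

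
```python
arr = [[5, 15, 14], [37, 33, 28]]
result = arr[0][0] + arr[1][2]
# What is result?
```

Trace (tracking result):
arr = [[5, 15, 14], [37, 33, 28]]  # -> arr = [[5, 15, 14], [37, 33, 28]]
result = arr[0][0] + arr[1][2]  # -> result = 33

Answer: 33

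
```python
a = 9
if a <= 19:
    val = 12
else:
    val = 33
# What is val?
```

Trace (tracking val):
a = 9  # -> a = 9
if a <= 19:  # condition is True
    val = 12  # -> val = 12

Answer: 12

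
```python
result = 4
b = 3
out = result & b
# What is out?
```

Trace (tracking out):
result = 4  # -> result = 4
b = 3  # -> b = 3
out = result & b  # -> out = 0

Answer: 0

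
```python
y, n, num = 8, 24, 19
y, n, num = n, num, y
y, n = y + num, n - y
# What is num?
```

Answer: 8

Derivation:
Trace (tracking num):
y, n, num = (8, 24, 19)  # -> y = 8, n = 24, num = 19
y, n, num = (n, num, y)  # -> y = 24, n = 19, num = 8
y, n = (y + num, n - y)  # -> y = 32, n = -5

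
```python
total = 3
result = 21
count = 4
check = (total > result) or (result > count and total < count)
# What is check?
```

Trace (tracking check):
total = 3  # -> total = 3
result = 21  # -> result = 21
count = 4  # -> count = 4
check = total > result or (result > count and total < count)  # -> check = True

Answer: True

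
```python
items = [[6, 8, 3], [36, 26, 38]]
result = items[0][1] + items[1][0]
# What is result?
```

Answer: 44

Derivation:
Trace (tracking result):
items = [[6, 8, 3], [36, 26, 38]]  # -> items = [[6, 8, 3], [36, 26, 38]]
result = items[0][1] + items[1][0]  # -> result = 44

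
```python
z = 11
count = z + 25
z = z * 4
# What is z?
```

Answer: 44

Derivation:
Trace (tracking z):
z = 11  # -> z = 11
count = z + 25  # -> count = 36
z = z * 4  # -> z = 44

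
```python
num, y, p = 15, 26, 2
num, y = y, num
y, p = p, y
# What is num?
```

Trace (tracking num):
num, y, p = (15, 26, 2)  # -> num = 15, y = 26, p = 2
num, y = (y, num)  # -> num = 26, y = 15
y, p = (p, y)  # -> y = 2, p = 15

Answer: 26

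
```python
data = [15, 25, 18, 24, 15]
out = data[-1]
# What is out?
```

Trace (tracking out):
data = [15, 25, 18, 24, 15]  # -> data = [15, 25, 18, 24, 15]
out = data[-1]  # -> out = 15

Answer: 15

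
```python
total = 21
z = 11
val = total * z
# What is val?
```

Trace (tracking val):
total = 21  # -> total = 21
z = 11  # -> z = 11
val = total * z  # -> val = 231

Answer: 231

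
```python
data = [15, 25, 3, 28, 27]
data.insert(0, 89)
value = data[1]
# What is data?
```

Answer: [89, 15, 25, 3, 28, 27]

Derivation:
Trace (tracking data):
data = [15, 25, 3, 28, 27]  # -> data = [15, 25, 3, 28, 27]
data.insert(0, 89)  # -> data = [89, 15, 25, 3, 28, 27]
value = data[1]  # -> value = 15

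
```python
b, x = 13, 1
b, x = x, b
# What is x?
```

Trace (tracking x):
b, x = (13, 1)  # -> b = 13, x = 1
b, x = (x, b)  # -> b = 1, x = 13

Answer: 13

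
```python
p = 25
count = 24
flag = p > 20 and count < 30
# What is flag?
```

Trace (tracking flag):
p = 25  # -> p = 25
count = 24  # -> count = 24
flag = p > 20 and count < 30  # -> flag = True

Answer: True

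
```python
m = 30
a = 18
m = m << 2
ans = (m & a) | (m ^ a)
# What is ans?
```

Trace (tracking ans):
m = 30  # -> m = 30
a = 18  # -> a = 18
m = m << 2  # -> m = 120
ans = m & a | m ^ a  # -> ans = 122

Answer: 122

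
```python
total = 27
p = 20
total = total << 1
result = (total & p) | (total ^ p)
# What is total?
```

Answer: 54

Derivation:
Trace (tracking total):
total = 27  # -> total = 27
p = 20  # -> p = 20
total = total << 1  # -> total = 54
result = total & p | total ^ p  # -> result = 54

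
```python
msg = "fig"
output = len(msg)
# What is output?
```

Answer: 3

Derivation:
Trace (tracking output):
msg = 'fig'  # -> msg = 'fig'
output = len(msg)  # -> output = 3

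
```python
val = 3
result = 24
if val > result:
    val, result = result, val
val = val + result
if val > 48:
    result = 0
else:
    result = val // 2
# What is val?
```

Answer: 27

Derivation:
Trace (tracking val):
val = 3  # -> val = 3
result = 24  # -> result = 24
if val > result:  # condition is False
val = val + result  # -> val = 27
if val > 48:  # condition is False
else:
    result = val // 2  # -> result = 13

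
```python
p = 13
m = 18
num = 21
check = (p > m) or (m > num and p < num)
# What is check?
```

Answer: False

Derivation:
Trace (tracking check):
p = 13  # -> p = 13
m = 18  # -> m = 18
num = 21  # -> num = 21
check = p > m or (m > num and p < num)  # -> check = False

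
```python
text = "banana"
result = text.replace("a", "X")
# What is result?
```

Trace (tracking result):
text = 'banana'  # -> text = 'banana'
result = text.replace('a', 'X')  # -> result = 'bXnXnX'

Answer: 'bXnXnX'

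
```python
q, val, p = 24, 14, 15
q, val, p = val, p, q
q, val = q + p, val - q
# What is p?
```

Answer: 24

Derivation:
Trace (tracking p):
q, val, p = (24, 14, 15)  # -> q = 24, val = 14, p = 15
q, val, p = (val, p, q)  # -> q = 14, val = 15, p = 24
q, val = (q + p, val - q)  # -> q = 38, val = 1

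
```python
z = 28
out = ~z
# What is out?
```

Answer: -29

Derivation:
Trace (tracking out):
z = 28  # -> z = 28
out = ~z  # -> out = -29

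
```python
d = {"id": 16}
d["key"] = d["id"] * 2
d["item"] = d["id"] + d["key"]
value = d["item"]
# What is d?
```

Trace (tracking d):
d = {'id': 16}  # -> d = {'id': 16}
d['key'] = d['id'] * 2  # -> d = {'id': 16, 'key': 32}
d['item'] = d['id'] + d['key']  # -> d = {'id': 16, 'key': 32, 'item': 48}
value = d['item']  # -> value = 48

Answer: {'id': 16, 'key': 32, 'item': 48}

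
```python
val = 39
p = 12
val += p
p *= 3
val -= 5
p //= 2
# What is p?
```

Answer: 18

Derivation:
Trace (tracking p):
val = 39  # -> val = 39
p = 12  # -> p = 12
val += p  # -> val = 51
p *= 3  # -> p = 36
val -= 5  # -> val = 46
p //= 2  # -> p = 18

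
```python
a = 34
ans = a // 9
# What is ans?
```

Answer: 3

Derivation:
Trace (tracking ans):
a = 34  # -> a = 34
ans = a // 9  # -> ans = 3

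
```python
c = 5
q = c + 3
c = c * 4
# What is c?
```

Trace (tracking c):
c = 5  # -> c = 5
q = c + 3  # -> q = 8
c = c * 4  # -> c = 20

Answer: 20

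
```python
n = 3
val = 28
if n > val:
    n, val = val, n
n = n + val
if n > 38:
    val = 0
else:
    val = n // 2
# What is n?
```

Answer: 31

Derivation:
Trace (tracking n):
n = 3  # -> n = 3
val = 28  # -> val = 28
if n > val:  # condition is False
n = n + val  # -> n = 31
if n > 38:  # condition is False
else:
    val = n // 2  # -> val = 15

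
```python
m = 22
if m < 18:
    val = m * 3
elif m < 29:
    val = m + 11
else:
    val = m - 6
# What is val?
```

Trace (tracking val):
m = 22  # -> m = 22
if m < 18:  # condition is False
elif m < 29:  # condition is True
    val = m + 11  # -> val = 33

Answer: 33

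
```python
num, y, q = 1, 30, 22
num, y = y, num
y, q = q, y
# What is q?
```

Answer: 1

Derivation:
Trace (tracking q):
num, y, q = (1, 30, 22)  # -> num = 1, y = 30, q = 22
num, y = (y, num)  # -> num = 30, y = 1
y, q = (q, y)  # -> y = 22, q = 1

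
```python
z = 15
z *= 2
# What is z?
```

Answer: 30

Derivation:
Trace (tracking z):
z = 15  # -> z = 15
z *= 2  # -> z = 30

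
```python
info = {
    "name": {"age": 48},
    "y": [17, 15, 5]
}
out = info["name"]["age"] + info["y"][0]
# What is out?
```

Trace (tracking out):
info = {'name': {'age': 48}, 'y': [17, 15, 5]}  # -> info = {'name': {'age': 48}, 'y': [17, 15, 5]}
out = info['name']['age'] + info['y'][0]  # -> out = 65

Answer: 65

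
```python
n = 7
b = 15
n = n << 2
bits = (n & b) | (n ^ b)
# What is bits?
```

Answer: 31

Derivation:
Trace (tracking bits):
n = 7  # -> n = 7
b = 15  # -> b = 15
n = n << 2  # -> n = 28
bits = n & b | n ^ b  # -> bits = 31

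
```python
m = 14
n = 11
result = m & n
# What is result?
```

Answer: 10

Derivation:
Trace (tracking result):
m = 14  # -> m = 14
n = 11  # -> n = 11
result = m & n  # -> result = 10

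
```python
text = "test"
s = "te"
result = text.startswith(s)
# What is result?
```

Answer: True

Derivation:
Trace (tracking result):
text = 'test'  # -> text = 'test'
s = 'te'  # -> s = 'te'
result = text.startswith(s)  # -> result = True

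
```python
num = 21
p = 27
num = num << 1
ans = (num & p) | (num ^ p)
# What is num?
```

Trace (tracking num):
num = 21  # -> num = 21
p = 27  # -> p = 27
num = num << 1  # -> num = 42
ans = num & p | num ^ p  # -> ans = 59

Answer: 42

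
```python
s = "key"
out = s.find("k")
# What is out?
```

Trace (tracking out):
s = 'key'  # -> s = 'key'
out = s.find('k')  # -> out = 0

Answer: 0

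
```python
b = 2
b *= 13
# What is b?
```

Trace (tracking b):
b = 2  # -> b = 2
b *= 13  # -> b = 26

Answer: 26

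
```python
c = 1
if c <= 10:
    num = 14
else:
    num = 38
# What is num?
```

Trace (tracking num):
c = 1  # -> c = 1
if c <= 10:  # condition is True
    num = 14  # -> num = 14

Answer: 14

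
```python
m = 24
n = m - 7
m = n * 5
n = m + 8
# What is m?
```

Answer: 85

Derivation:
Trace (tracking m):
m = 24  # -> m = 24
n = m - 7  # -> n = 17
m = n * 5  # -> m = 85
n = m + 8  # -> n = 93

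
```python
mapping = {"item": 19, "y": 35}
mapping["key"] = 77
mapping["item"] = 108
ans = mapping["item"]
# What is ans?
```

Trace (tracking ans):
mapping = {'item': 19, 'y': 35}  # -> mapping = {'item': 19, 'y': 35}
mapping['key'] = 77  # -> mapping = {'item': 19, 'y': 35, 'key': 77}
mapping['item'] = 108  # -> mapping = {'item': 108, 'y': 35, 'key': 77}
ans = mapping['item']  # -> ans = 108

Answer: 108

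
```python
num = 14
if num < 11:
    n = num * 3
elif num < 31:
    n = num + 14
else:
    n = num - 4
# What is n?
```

Trace (tracking n):
num = 14  # -> num = 14
if num < 11:  # condition is False
elif num < 31:  # condition is True
    n = num + 14  # -> n = 28

Answer: 28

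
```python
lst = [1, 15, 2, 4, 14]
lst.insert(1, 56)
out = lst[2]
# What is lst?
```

Answer: [1, 56, 15, 2, 4, 14]

Derivation:
Trace (tracking lst):
lst = [1, 15, 2, 4, 14]  # -> lst = [1, 15, 2, 4, 14]
lst.insert(1, 56)  # -> lst = [1, 56, 15, 2, 4, 14]
out = lst[2]  # -> out = 15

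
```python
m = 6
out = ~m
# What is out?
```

Trace (tracking out):
m = 6  # -> m = 6
out = ~m  # -> out = -7

Answer: -7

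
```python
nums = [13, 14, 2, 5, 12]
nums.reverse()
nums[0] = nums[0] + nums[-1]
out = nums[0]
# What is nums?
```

Answer: [25, 5, 2, 14, 13]

Derivation:
Trace (tracking nums):
nums = [13, 14, 2, 5, 12]  # -> nums = [13, 14, 2, 5, 12]
nums.reverse()  # -> nums = [12, 5, 2, 14, 13]
nums[0] = nums[0] + nums[-1]  # -> nums = [25, 5, 2, 14, 13]
out = nums[0]  # -> out = 25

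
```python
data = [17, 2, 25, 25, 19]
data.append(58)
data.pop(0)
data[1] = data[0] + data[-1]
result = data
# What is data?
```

Answer: [2, 60, 25, 19, 58]

Derivation:
Trace (tracking data):
data = [17, 2, 25, 25, 19]  # -> data = [17, 2, 25, 25, 19]
data.append(58)  # -> data = [17, 2, 25, 25, 19, 58]
data.pop(0)  # -> data = [2, 25, 25, 19, 58]
data[1] = data[0] + data[-1]  # -> data = [2, 60, 25, 19, 58]
result = data  # -> result = [2, 60, 25, 19, 58]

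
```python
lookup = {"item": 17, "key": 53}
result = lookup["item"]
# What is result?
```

Answer: 17

Derivation:
Trace (tracking result):
lookup = {'item': 17, 'key': 53}  # -> lookup = {'item': 17, 'key': 53}
result = lookup['item']  # -> result = 17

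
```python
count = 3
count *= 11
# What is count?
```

Trace (tracking count):
count = 3  # -> count = 3
count *= 11  # -> count = 33

Answer: 33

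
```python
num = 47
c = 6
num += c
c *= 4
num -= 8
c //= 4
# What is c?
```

Answer: 6

Derivation:
Trace (tracking c):
num = 47  # -> num = 47
c = 6  # -> c = 6
num += c  # -> num = 53
c *= 4  # -> c = 24
num -= 8  # -> num = 45
c //= 4  # -> c = 6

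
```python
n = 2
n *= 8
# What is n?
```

Trace (tracking n):
n = 2  # -> n = 2
n *= 8  # -> n = 16

Answer: 16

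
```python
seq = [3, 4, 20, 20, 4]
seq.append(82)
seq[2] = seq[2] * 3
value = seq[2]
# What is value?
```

Trace (tracking value):
seq = [3, 4, 20, 20, 4]  # -> seq = [3, 4, 20, 20, 4]
seq.append(82)  # -> seq = [3, 4, 20, 20, 4, 82]
seq[2] = seq[2] * 3  # -> seq = [3, 4, 60, 20, 4, 82]
value = seq[2]  # -> value = 60

Answer: 60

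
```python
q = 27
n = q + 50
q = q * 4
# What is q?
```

Trace (tracking q):
q = 27  # -> q = 27
n = q + 50  # -> n = 77
q = q * 4  # -> q = 108

Answer: 108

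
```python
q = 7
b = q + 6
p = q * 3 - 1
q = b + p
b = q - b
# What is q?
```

Answer: 33

Derivation:
Trace (tracking q):
q = 7  # -> q = 7
b = q + 6  # -> b = 13
p = q * 3 - 1  # -> p = 20
q = b + p  # -> q = 33
b = q - b  # -> b = 20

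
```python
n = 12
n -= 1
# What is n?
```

Answer: 11

Derivation:
Trace (tracking n):
n = 12  # -> n = 12
n -= 1  # -> n = 11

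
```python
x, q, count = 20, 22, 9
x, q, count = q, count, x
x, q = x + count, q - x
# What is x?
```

Trace (tracking x):
x, q, count = (20, 22, 9)  # -> x = 20, q = 22, count = 9
x, q, count = (q, count, x)  # -> x = 22, q = 9, count = 20
x, q = (x + count, q - x)  # -> x = 42, q = -13

Answer: 42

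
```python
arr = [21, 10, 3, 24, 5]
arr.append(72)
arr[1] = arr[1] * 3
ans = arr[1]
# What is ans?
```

Answer: 30

Derivation:
Trace (tracking ans):
arr = [21, 10, 3, 24, 5]  # -> arr = [21, 10, 3, 24, 5]
arr.append(72)  # -> arr = [21, 10, 3, 24, 5, 72]
arr[1] = arr[1] * 3  # -> arr = [21, 30, 3, 24, 5, 72]
ans = arr[1]  # -> ans = 30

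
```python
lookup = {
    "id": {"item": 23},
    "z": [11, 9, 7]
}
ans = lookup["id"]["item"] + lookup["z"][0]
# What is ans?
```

Trace (tracking ans):
lookup = {'id': {'item': 23}, 'z': [11, 9, 7]}  # -> lookup = {'id': {'item': 23}, 'z': [11, 9, 7]}
ans = lookup['id']['item'] + lookup['z'][0]  # -> ans = 34

Answer: 34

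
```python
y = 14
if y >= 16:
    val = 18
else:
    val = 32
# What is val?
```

Answer: 32

Derivation:
Trace (tracking val):
y = 14  # -> y = 14
if y >= 16:  # condition is False
else:
    val = 32  # -> val = 32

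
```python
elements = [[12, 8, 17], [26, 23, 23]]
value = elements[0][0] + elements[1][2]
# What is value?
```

Answer: 35

Derivation:
Trace (tracking value):
elements = [[12, 8, 17], [26, 23, 23]]  # -> elements = [[12, 8, 17], [26, 23, 23]]
value = elements[0][0] + elements[1][2]  # -> value = 35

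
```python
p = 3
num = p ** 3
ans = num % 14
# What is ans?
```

Answer: 13

Derivation:
Trace (tracking ans):
p = 3  # -> p = 3
num = p ** 3  # -> num = 27
ans = num % 14  # -> ans = 13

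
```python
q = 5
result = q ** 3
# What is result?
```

Answer: 125

Derivation:
Trace (tracking result):
q = 5  # -> q = 5
result = q ** 3  # -> result = 125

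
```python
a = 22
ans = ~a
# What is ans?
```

Answer: -23

Derivation:
Trace (tracking ans):
a = 22  # -> a = 22
ans = ~a  # -> ans = -23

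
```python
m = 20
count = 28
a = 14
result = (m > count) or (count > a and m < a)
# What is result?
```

Trace (tracking result):
m = 20  # -> m = 20
count = 28  # -> count = 28
a = 14  # -> a = 14
result = m > count or (count > a and m < a)  # -> result = False

Answer: False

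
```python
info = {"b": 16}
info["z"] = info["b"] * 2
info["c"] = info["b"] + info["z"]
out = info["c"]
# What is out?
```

Trace (tracking out):
info = {'b': 16}  # -> info = {'b': 16}
info['z'] = info['b'] * 2  # -> info = {'b': 16, 'z': 32}
info['c'] = info['b'] + info['z']  # -> info = {'b': 16, 'z': 32, 'c': 48}
out = info['c']  # -> out = 48

Answer: 48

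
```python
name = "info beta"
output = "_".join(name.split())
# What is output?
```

Trace (tracking output):
name = 'info beta'  # -> name = 'info beta'
output = '_'.join(name.split())  # -> output = 'info_beta'

Answer: 'info_beta'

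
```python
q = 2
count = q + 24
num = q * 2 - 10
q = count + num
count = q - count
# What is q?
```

Answer: 20

Derivation:
Trace (tracking q):
q = 2  # -> q = 2
count = q + 24  # -> count = 26
num = q * 2 - 10  # -> num = -6
q = count + num  # -> q = 20
count = q - count  # -> count = -6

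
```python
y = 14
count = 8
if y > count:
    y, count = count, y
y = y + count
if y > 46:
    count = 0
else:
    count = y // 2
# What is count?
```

Answer: 11

Derivation:
Trace (tracking count):
y = 14  # -> y = 14
count = 8  # -> count = 8
if y > count:  # condition is True
    y, count = (count, y)  # -> y = 8, count = 14
y = y + count  # -> y = 22
if y > 46:  # condition is False
else:
    count = y // 2  # -> count = 11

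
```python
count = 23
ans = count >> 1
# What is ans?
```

Trace (tracking ans):
count = 23  # -> count = 23
ans = count >> 1  # -> ans = 11

Answer: 11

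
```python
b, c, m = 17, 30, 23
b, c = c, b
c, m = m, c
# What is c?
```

Answer: 23

Derivation:
Trace (tracking c):
b, c, m = (17, 30, 23)  # -> b = 17, c = 30, m = 23
b, c = (c, b)  # -> b = 30, c = 17
c, m = (m, c)  # -> c = 23, m = 17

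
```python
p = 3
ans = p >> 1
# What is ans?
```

Answer: 1

Derivation:
Trace (tracking ans):
p = 3  # -> p = 3
ans = p >> 1  # -> ans = 1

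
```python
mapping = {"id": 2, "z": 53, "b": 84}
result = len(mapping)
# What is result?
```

Answer: 3

Derivation:
Trace (tracking result):
mapping = {'id': 2, 'z': 53, 'b': 84}  # -> mapping = {'id': 2, 'z': 53, 'b': 84}
result = len(mapping)  # -> result = 3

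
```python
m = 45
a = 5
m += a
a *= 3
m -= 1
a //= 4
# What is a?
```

Answer: 3

Derivation:
Trace (tracking a):
m = 45  # -> m = 45
a = 5  # -> a = 5
m += a  # -> m = 50
a *= 3  # -> a = 15
m -= 1  # -> m = 49
a //= 4  # -> a = 3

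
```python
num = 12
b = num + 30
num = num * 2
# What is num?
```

Trace (tracking num):
num = 12  # -> num = 12
b = num + 30  # -> b = 42
num = num * 2  # -> num = 24

Answer: 24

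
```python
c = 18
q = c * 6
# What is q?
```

Answer: 108

Derivation:
Trace (tracking q):
c = 18  # -> c = 18
q = c * 6  # -> q = 108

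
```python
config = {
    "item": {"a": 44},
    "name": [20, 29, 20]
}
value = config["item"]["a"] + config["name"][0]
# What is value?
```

Trace (tracking value):
config = {'item': {'a': 44}, 'name': [20, 29, 20]}  # -> config = {'item': {'a': 44}, 'name': [20, 29, 20]}
value = config['item']['a'] + config['name'][0]  # -> value = 64

Answer: 64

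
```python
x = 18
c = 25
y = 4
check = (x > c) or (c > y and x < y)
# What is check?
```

Trace (tracking check):
x = 18  # -> x = 18
c = 25  # -> c = 25
y = 4  # -> y = 4
check = x > c or (c > y and x < y)  # -> check = False

Answer: False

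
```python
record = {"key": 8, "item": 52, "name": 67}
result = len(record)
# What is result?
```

Answer: 3

Derivation:
Trace (tracking result):
record = {'key': 8, 'item': 52, 'name': 67}  # -> record = {'key': 8, 'item': 52, 'name': 67}
result = len(record)  # -> result = 3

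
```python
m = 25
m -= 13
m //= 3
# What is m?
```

Trace (tracking m):
m = 25  # -> m = 25
m -= 13  # -> m = 12
m //= 3  # -> m = 4

Answer: 4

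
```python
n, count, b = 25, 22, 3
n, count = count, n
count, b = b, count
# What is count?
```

Answer: 3

Derivation:
Trace (tracking count):
n, count, b = (25, 22, 3)  # -> n = 25, count = 22, b = 3
n, count = (count, n)  # -> n = 22, count = 25
count, b = (b, count)  # -> count = 3, b = 25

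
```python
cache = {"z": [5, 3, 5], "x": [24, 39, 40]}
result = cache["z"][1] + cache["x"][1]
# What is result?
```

Trace (tracking result):
cache = {'z': [5, 3, 5], 'x': [24, 39, 40]}  # -> cache = {'z': [5, 3, 5], 'x': [24, 39, 40]}
result = cache['z'][1] + cache['x'][1]  # -> result = 42

Answer: 42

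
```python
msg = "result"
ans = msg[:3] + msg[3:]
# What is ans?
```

Answer: 'result'

Derivation:
Trace (tracking ans):
msg = 'result'  # -> msg = 'result'
ans = msg[:3] + msg[3:]  # -> ans = 'result'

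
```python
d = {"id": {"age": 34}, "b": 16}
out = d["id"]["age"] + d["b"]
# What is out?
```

Trace (tracking out):
d = {'id': {'age': 34}, 'b': 16}  # -> d = {'id': {'age': 34}, 'b': 16}
out = d['id']['age'] + d['b']  # -> out = 50

Answer: 50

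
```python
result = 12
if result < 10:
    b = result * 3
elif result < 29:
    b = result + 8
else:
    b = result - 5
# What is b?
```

Trace (tracking b):
result = 12  # -> result = 12
if result < 10:  # condition is False
elif result < 29:  # condition is True
    b = result + 8  # -> b = 20

Answer: 20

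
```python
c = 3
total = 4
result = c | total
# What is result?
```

Trace (tracking result):
c = 3  # -> c = 3
total = 4  # -> total = 4
result = c | total  # -> result = 7

Answer: 7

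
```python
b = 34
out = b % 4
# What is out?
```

Trace (tracking out):
b = 34  # -> b = 34
out = b % 4  # -> out = 2

Answer: 2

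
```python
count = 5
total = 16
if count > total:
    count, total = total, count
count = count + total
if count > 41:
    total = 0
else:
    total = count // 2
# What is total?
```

Answer: 10

Derivation:
Trace (tracking total):
count = 5  # -> count = 5
total = 16  # -> total = 16
if count > total:  # condition is False
count = count + total  # -> count = 21
if count > 41:  # condition is False
else:
    total = count // 2  # -> total = 10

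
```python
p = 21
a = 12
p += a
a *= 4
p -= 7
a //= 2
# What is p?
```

Answer: 26

Derivation:
Trace (tracking p):
p = 21  # -> p = 21
a = 12  # -> a = 12
p += a  # -> p = 33
a *= 4  # -> a = 48
p -= 7  # -> p = 26
a //= 2  # -> a = 24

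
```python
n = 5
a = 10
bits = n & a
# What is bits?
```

Answer: 0

Derivation:
Trace (tracking bits):
n = 5  # -> n = 5
a = 10  # -> a = 10
bits = n & a  # -> bits = 0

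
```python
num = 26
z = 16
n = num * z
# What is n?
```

Trace (tracking n):
num = 26  # -> num = 26
z = 16  # -> z = 16
n = num * z  # -> n = 416

Answer: 416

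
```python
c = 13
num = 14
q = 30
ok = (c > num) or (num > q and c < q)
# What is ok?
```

Trace (tracking ok):
c = 13  # -> c = 13
num = 14  # -> num = 14
q = 30  # -> q = 30
ok = c > num or (num > q and c < q)  # -> ok = False

Answer: False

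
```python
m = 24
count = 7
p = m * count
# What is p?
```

Trace (tracking p):
m = 24  # -> m = 24
count = 7  # -> count = 7
p = m * count  # -> p = 168

Answer: 168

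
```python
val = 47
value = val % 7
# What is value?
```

Answer: 5

Derivation:
Trace (tracking value):
val = 47  # -> val = 47
value = val % 7  # -> value = 5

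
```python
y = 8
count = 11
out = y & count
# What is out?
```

Answer: 8

Derivation:
Trace (tracking out):
y = 8  # -> y = 8
count = 11  # -> count = 11
out = y & count  # -> out = 8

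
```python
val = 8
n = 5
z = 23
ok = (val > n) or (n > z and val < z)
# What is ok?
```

Trace (tracking ok):
val = 8  # -> val = 8
n = 5  # -> n = 5
z = 23  # -> z = 23
ok = val > n or (n > z and val < z)  # -> ok = True

Answer: True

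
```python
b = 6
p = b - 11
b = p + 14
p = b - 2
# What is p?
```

Answer: 7

Derivation:
Trace (tracking p):
b = 6  # -> b = 6
p = b - 11  # -> p = -5
b = p + 14  # -> b = 9
p = b - 2  # -> p = 7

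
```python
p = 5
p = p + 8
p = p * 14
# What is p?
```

Answer: 182

Derivation:
Trace (tracking p):
p = 5  # -> p = 5
p = p + 8  # -> p = 13
p = p * 14  # -> p = 182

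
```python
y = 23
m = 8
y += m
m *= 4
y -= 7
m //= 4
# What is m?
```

Trace (tracking m):
y = 23  # -> y = 23
m = 8  # -> m = 8
y += m  # -> y = 31
m *= 4  # -> m = 32
y -= 7  # -> y = 24
m //= 4  # -> m = 8

Answer: 8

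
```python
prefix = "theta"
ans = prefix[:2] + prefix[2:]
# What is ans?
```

Trace (tracking ans):
prefix = 'theta'  # -> prefix = 'theta'
ans = prefix[:2] + prefix[2:]  # -> ans = 'theta'

Answer: 'theta'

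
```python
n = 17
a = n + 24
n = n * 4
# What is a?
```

Answer: 41

Derivation:
Trace (tracking a):
n = 17  # -> n = 17
a = n + 24  # -> a = 41
n = n * 4  # -> n = 68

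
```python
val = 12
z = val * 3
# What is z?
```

Answer: 36

Derivation:
Trace (tracking z):
val = 12  # -> val = 12
z = val * 3  # -> z = 36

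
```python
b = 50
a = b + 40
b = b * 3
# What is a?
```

Trace (tracking a):
b = 50  # -> b = 50
a = b + 40  # -> a = 90
b = b * 3  # -> b = 150

Answer: 90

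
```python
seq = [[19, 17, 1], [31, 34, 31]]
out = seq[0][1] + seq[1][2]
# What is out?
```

Answer: 48

Derivation:
Trace (tracking out):
seq = [[19, 17, 1], [31, 34, 31]]  # -> seq = [[19, 17, 1], [31, 34, 31]]
out = seq[0][1] + seq[1][2]  # -> out = 48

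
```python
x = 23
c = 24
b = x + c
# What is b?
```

Trace (tracking b):
x = 23  # -> x = 23
c = 24  # -> c = 24
b = x + c  # -> b = 47

Answer: 47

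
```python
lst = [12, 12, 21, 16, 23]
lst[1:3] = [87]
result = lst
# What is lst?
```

Answer: [12, 87, 16, 23]

Derivation:
Trace (tracking lst):
lst = [12, 12, 21, 16, 23]  # -> lst = [12, 12, 21, 16, 23]
lst[1:3] = [87]  # -> lst = [12, 87, 16, 23]
result = lst  # -> result = [12, 87, 16, 23]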